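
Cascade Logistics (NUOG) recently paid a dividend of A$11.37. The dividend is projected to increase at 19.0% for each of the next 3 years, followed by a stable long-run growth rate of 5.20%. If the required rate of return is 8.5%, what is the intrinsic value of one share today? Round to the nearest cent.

Two-stage DDM. Project D₁…D_3 at 0.19, terminal growth 0.052, discount at r = 0.085.
D_1 = 13.5303
D_2 = 16.1011
D_3 = 19.1603
Terminal value at t=3: TV = D_4/(r−g) = 20.1566/(0.085−0.052) = 610.8058
P₀ = 13.5303/(1+0.085)^1 + 16.1011/(1+0.085)^2 + 19.1603/(1+0.085)^3 + 610.8058/(1+0.085)^3 = 519.3530

A$519.35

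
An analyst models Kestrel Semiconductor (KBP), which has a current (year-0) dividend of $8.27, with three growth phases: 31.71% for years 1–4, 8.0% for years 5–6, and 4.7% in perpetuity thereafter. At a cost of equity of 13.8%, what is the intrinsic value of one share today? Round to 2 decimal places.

Three-stage DDM. Project D₁…D_6; terminal Gordon value at t=6 with g = 0.047; discount at r = 0.138.
D_1 = 10.8924
D_2 = 14.3464
D_3 = 18.8956
D_4 = 24.8875
D_5 = 26.8785
D_6 = 29.0287
TV_6 = 30.3931/(0.138−0.047) = 333.9899
P₀ = Σ Dₜ/(1+r)ᵗ + TV_6/(1+r)^6 = 229.5311

$229.53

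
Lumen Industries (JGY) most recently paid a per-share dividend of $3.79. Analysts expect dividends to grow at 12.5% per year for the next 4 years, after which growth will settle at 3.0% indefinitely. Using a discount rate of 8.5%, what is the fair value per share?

$98.65

Two-stage DDM. Project D₁…D_4 at 0.125, terminal growth 0.03, discount at r = 0.085.
D_1 = 4.2637
D_2 = 4.7967
D_3 = 5.3963
D_4 = 6.0708
Terminal value at t=4: TV = D_5/(r−g) = 6.2530/(0.085−0.03) = 113.6904
P₀ = 4.2637/(1+0.085)^1 + 4.7967/(1+0.085)^2 + 5.3963/(1+0.085)^3 + 6.0708/(1+0.085)^4 + 113.6904/(1+0.085)^4 = 98.6458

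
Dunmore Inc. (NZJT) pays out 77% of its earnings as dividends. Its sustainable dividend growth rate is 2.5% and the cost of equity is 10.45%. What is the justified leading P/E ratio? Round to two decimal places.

Justified leading P/E = b/(r−g) = 0.77/(0.1045−0.025) = 9.6855

9.69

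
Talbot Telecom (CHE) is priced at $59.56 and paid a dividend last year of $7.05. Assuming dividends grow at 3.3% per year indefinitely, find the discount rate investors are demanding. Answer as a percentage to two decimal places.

15.53%

Rearranging the constant-growth DDM: r = D₁/P₀ + g.
D₁ = 7.05 × (1 + 0.033) = 7.2826.
r = 7.2826 / 59.56 + 0.033 = 0.12227 + 0.033 = 0.15527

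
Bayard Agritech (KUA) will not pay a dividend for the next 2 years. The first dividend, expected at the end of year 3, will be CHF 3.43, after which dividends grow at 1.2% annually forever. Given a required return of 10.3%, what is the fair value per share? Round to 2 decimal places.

Deferred-dividend DDM. At t=2 the remaining stream is a growing perpetuity with first payment D_3 = 3.43.
V_2 = D_3/(r−g) = 3.43/(0.103−0.012) = 37.6923
P₀ = V_2/(1+r)^2 = 37.6923/(1+0.103)^2 = 30.9814

CHF 30.98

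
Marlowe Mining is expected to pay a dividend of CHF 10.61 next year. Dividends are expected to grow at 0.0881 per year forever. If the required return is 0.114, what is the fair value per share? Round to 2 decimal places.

CHF 409.65

Gordon growth model: P₀ = D₁/(r − g), with D₁ = 10.61 given directly.
P₀ = 10.6100 / (0.114 − 0.0881) = 10.6100 / 0.0259 = 409.6525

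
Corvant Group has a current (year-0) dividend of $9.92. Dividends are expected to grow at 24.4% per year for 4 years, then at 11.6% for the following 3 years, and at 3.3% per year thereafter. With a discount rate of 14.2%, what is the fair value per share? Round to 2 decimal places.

$212.93

Three-stage DDM. Project D₁…D_7; terminal Gordon value at t=7 with g = 0.033; discount at r = 0.142.
D_1 = 12.3405
D_2 = 15.3516
D_3 = 19.0973
D_4 = 23.7571
D_5 = 26.5129
D_6 = 29.5884
D_7 = 33.0207
TV_7 = 34.1103/(0.142−0.033) = 312.9389
P₀ = Σ Dₜ/(1+r)ᵗ + TV_7/(1+r)^7 = 212.9288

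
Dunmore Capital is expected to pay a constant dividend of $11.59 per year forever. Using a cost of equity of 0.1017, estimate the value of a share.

Zero-growth DDM (perpetuity): P₀ = D/r = 11.59 / 0.1017 = 113.9626

$113.96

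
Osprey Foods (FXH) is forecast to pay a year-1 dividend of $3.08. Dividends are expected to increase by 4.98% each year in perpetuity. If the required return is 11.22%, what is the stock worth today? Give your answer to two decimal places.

$49.36

Gordon growth model: P₀ = D₁/(r − g), with D₁ = 3.08 given directly.
P₀ = 3.0800 / (0.1122 − 0.0498) = 3.0800 / 0.0624 = 49.3590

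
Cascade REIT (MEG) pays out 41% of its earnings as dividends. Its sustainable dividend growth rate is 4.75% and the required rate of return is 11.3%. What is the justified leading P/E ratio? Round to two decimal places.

Justified leading P/E = b/(r−g) = 0.41/(0.113−0.0475) = 6.2595

6.26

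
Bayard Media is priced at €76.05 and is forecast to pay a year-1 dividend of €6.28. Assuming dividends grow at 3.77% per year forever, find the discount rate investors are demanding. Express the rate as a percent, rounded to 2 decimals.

12.03%

Rearranging the constant-growth DDM: r = D₁/P₀ + g.
r = 6.2800 / 76.05 + 0.0377 = 0.08258 + 0.0377 = 0.12028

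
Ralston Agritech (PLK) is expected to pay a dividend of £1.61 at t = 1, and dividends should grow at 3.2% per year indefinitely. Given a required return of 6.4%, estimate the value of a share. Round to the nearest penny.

£50.31

Gordon growth model: P₀ = D₁/(r − g), with D₁ = 1.61 given directly.
P₀ = 1.6100 / (0.064 − 0.032) = 1.6100 / 0.032 = 50.3125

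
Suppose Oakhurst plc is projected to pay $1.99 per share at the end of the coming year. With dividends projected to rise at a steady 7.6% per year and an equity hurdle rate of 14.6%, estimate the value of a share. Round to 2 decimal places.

Gordon growth model: P₀ = D₁/(r − g), with D₁ = 1.99 given directly.
P₀ = 1.9900 / (0.146 − 0.076) = 1.9900 / 0.07 = 28.4286

$28.43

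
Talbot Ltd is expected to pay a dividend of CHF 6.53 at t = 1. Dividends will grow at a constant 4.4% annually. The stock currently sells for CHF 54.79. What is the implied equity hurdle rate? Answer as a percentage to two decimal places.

16.32%

Rearranging the constant-growth DDM: r = D₁/P₀ + g.
r = 6.5300 / 54.79 + 0.044 = 0.11918 + 0.044 = 0.16318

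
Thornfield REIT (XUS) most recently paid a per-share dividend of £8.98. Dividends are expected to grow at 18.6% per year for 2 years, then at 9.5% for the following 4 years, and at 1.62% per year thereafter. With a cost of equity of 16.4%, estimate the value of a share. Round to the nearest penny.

Three-stage DDM. Project D₁…D_6; terminal Gordon value at t=6 with g = 0.0162; discount at r = 0.164.
D_1 = 10.6503
D_2 = 12.6312
D_3 = 13.8312
D_4 = 15.1452
D_5 = 16.5840
D_6 = 18.1594
TV_6 = 18.4536/(0.164−0.0162) = 124.8553
P₀ = Σ Dₜ/(1+r)ᵗ + TV_6/(1+r)^6 = 100.7530

£100.75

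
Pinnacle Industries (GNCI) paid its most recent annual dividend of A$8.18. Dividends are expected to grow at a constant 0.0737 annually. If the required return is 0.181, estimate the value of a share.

Gordon growth model: P₀ = D₁/(r − g). D₁ = 8.18 × (1 + 0.0737) = 8.7829.
P₀ = 8.7829 / (0.181 − 0.0737) = 8.7829 / 0.1073 = 81.8534

A$81.85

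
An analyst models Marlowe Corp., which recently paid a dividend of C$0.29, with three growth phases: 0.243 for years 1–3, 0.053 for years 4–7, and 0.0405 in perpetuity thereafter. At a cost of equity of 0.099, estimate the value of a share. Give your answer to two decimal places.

Three-stage DDM. Project D₁…D_7; terminal Gordon value at t=7 with g = 0.0405; discount at r = 0.099.
D_1 = 0.3605
D_2 = 0.4481
D_3 = 0.5569
D_4 = 0.5865
D_5 = 0.6175
D_6 = 0.6503
D_7 = 0.6847
TV_7 = 0.7125/(0.099−0.0405) = 12.1790
P₀ = Σ Dₜ/(1+r)ᵗ + TV_7/(1+r)^7 = 8.9181

C$8.92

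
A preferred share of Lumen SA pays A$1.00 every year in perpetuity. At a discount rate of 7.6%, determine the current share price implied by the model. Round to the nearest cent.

Zero-growth DDM (perpetuity): P₀ = D/r = 1.00 / 0.076 = 13.1579

A$13.16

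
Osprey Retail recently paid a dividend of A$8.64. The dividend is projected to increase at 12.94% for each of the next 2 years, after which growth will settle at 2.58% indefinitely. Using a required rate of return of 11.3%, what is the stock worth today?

Two-stage DDM. Project D₁…D_2 at 0.1294, terminal growth 0.0258, discount at r = 0.113.
D_1 = 9.7580
D_2 = 11.0207
Terminal value at t=2: TV = D_3/(r−g) = 11.3050/(0.113−0.0258) = 129.6449
P₀ = 9.7580/(1+0.113)^1 + 11.0207/(1+0.113)^2 + 129.6449/(1+0.113)^2 = 122.3201

A$122.32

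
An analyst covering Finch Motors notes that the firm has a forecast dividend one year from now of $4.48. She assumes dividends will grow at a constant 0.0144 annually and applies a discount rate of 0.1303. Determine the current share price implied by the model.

$38.65

Gordon growth model: P₀ = D₁/(r − g), with D₁ = 4.48 given directly.
P₀ = 4.4800 / (0.1303 − 0.0144) = 4.4800 / 0.1159 = 38.6540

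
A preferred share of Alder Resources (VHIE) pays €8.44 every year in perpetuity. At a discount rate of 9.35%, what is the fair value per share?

Zero-growth DDM (perpetuity): P₀ = D/r = 8.44 / 0.0935 = 90.2674

€90.27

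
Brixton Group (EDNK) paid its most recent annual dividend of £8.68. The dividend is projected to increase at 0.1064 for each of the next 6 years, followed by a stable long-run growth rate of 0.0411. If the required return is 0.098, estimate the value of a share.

Two-stage DDM. Project D₁…D_6 at 0.1064, terminal growth 0.0411, discount at r = 0.098.
D_1 = 9.6036
D_2 = 10.6254
D_3 = 11.7559
D_4 = 13.0067
D_5 = 14.3907
D_6 = 15.9218
Terminal value at t=6: TV = D_7/(r−g) = 16.5762/(0.098−0.0411) = 291.3217
P₀ = 9.6036/(1+0.098)^1 + 10.6254/(1+0.098)^2 + 11.7559/(1+0.098)^3 + 13.0067/(1+0.098)^4 + 14.3907/(1+0.098)^5 + 15.9218/(1+0.098)^6 + 291.3217/(1+0.098)^6 = 219.7413

£219.74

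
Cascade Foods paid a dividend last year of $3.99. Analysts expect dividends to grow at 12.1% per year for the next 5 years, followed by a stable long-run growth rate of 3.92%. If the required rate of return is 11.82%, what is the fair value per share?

$73.25

Two-stage DDM. Project D₁…D_5 at 0.121, terminal growth 0.0392, discount at r = 0.1182.
D_1 = 4.4728
D_2 = 5.0140
D_3 = 5.6207
D_4 = 6.3008
D_5 = 7.0632
Terminal value at t=5: TV = D_6/(r−g) = 7.3401/(0.1182−0.0392) = 92.9123
P₀ = 4.4728/(1+0.1182)^1 + 5.0140/(1+0.1182)^2 + 5.6207/(1+0.1182)^3 + 6.3008/(1+0.1182)^4 + 7.0632/(1+0.1182)^5 + 92.9123/(1+0.1182)^5 = 73.2470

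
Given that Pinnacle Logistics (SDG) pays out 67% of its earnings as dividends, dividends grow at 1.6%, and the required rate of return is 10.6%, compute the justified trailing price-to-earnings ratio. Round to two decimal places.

7.56

Justified trailing P/E = b(1+g)/(r−g) = 0.67×(1+0.016)/(0.106−0.016) = 7.5636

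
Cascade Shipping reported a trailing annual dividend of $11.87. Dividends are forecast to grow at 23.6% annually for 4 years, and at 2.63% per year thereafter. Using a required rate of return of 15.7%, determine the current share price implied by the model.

$177.55

Two-stage DDM. Project D₁…D_4 at 0.236, terminal growth 0.0263, discount at r = 0.157.
D_1 = 14.6713
D_2 = 18.1338
D_3 = 22.4133
D_4 = 27.7029
Terminal value at t=4: TV = D_5/(r−g) = 28.4314/(0.157−0.0263) = 217.5321
P₀ = 14.6713/(1+0.157)^1 + 18.1338/(1+0.157)^2 + 22.4133/(1+0.157)^3 + 27.7029/(1+0.157)^4 + 217.5321/(1+0.157)^4 = 177.5493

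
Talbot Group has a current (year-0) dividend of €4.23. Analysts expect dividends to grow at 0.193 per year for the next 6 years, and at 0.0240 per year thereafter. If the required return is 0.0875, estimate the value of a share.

Two-stage DDM. Project D₁…D_6 at 0.193, terminal growth 0.024, discount at r = 0.0875.
D_1 = 5.0464
D_2 = 6.0203
D_3 = 7.1823
D_4 = 8.5684
D_5 = 10.2222
D_6 = 12.1950
Terminal value at t=6: TV = D_7/(r−g) = 12.4877/(0.0875−0.024) = 196.6569
P₀ = 5.0464/(1+0.0875)^1 + 6.0203/(1+0.0875)^2 + 7.1823/(1+0.0875)^3 + 8.5684/(1+0.0875)^4 + 10.2222/(1+0.0875)^5 + 12.1950/(1+0.0875)^6 + 196.6569/(1+0.0875)^6 = 154.4210

€154.42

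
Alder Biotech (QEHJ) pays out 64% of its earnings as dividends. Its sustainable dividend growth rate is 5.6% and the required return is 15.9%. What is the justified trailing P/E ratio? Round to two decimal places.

6.56

Justified trailing P/E = b(1+g)/(r−g) = 0.64×(1+0.056)/(0.159−0.056) = 6.5616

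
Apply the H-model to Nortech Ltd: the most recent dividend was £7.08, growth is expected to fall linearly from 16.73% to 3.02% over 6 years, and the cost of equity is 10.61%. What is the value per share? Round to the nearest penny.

H-model: P₀ = D₀[(1+g_L) + H(g_S−g_L)]/(r−g_L), with H = 6/2 = 3.
P₀ = 7.08 × [(1+0.0302) + 3×(0.1673−0.0302)] / (0.1061−0.0302)
   = 7.08 × 1.4415 / 0.0759 = 134.4640

£134.46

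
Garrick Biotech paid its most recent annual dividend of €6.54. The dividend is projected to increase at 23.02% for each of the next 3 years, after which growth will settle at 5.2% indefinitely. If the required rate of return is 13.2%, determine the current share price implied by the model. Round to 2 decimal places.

Two-stage DDM. Project D₁…D_3 at 0.2302, terminal growth 0.052, discount at r = 0.132.
D_1 = 8.0455
D_2 = 9.8976
D_3 = 12.1760
Terminal value at t=3: TV = D_4/(r−g) = 12.8092/(0.132−0.052) = 160.1145
P₀ = 8.0455/(1+0.132)^1 + 9.8976/(1+0.132)^2 + 12.1760/(1+0.132)^3 + 160.1145/(1+0.132)^3 = 133.6054

€133.61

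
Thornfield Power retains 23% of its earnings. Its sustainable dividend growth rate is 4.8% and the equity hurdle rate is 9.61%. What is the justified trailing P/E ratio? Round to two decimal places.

16.78

Payout ratio b = 1 − 0.23 = 0.77.
Justified trailing P/E = b(1+g)/(r−g) = 0.77×(1+0.048)/(0.0961−0.048) = 16.7767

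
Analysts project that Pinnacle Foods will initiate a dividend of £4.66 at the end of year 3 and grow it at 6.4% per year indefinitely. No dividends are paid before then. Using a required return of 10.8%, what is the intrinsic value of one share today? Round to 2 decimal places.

Deferred-dividend DDM. At t=2 the remaining stream is a growing perpetuity with first payment D_3 = 4.66.
V_2 = D_3/(r−g) = 4.66/(0.108−0.064) = 105.9091
P₀ = V_2/(1+r)^2 = 105.9091/(1+0.108)^2 = 86.2688

£86.27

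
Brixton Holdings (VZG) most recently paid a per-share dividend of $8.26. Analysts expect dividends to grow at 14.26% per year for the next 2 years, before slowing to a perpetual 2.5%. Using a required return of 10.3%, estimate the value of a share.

$133.90

Two-stage DDM. Project D₁…D_2 at 0.1426, terminal growth 0.025, discount at r = 0.103.
D_1 = 9.4379
D_2 = 10.7837
Terminal value at t=2: TV = D_3/(r−g) = 11.0533/(0.103−0.025) = 141.7091
P₀ = 9.4379/(1+0.103)^1 + 10.7837/(1+0.103)^2 + 141.7091/(1+0.103)^2 = 133.8991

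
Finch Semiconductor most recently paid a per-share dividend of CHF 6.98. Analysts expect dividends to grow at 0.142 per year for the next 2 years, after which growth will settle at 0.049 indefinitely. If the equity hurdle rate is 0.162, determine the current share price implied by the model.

CHF 76.19

Two-stage DDM. Project D₁…D_2 at 0.142, terminal growth 0.049, discount at r = 0.162.
D_1 = 7.9712
D_2 = 9.1031
Terminal value at t=2: TV = D_3/(r−g) = 9.5491/(0.162−0.049) = 84.5054
P₀ = 7.9712/(1+0.162)^1 + 9.1031/(1+0.162)^2 + 84.5054/(1+0.162)^2 = 76.1870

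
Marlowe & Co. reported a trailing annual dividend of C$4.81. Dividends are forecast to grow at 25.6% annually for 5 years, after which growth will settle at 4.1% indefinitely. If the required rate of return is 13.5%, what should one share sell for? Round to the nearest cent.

Two-stage DDM. Project D₁…D_5 at 0.256, terminal growth 0.041, discount at r = 0.135.
D_1 = 6.0414
D_2 = 7.5879
D_3 = 9.5305
D_4 = 11.9703
D_5 = 15.0346
Terminal value at t=5: TV = D_6/(r−g) = 15.6511/(0.135−0.041) = 166.5007
P₀ = 6.0414/(1+0.135)^1 + 7.5879/(1+0.135)^2 + 9.5305/(1+0.135)^3 + 11.9703/(1+0.135)^4 + 15.0346/(1+0.135)^5 + 166.5007/(1+0.135)^5 = 121.3232

C$121.32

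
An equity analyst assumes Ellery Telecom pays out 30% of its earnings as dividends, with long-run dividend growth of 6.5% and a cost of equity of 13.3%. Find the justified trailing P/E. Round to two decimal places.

4.70

Justified trailing P/E = b(1+g)/(r−g) = 0.30×(1+0.065)/(0.133−0.065) = 4.6985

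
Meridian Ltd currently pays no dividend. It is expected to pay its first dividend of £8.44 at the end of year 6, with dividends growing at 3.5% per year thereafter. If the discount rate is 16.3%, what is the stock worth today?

Deferred-dividend DDM. At t=5 the remaining stream is a growing perpetuity with first payment D_6 = 8.44.
V_5 = D_6/(r−g) = 8.44/(0.163−0.035) = 65.9375
P₀ = V_5/(1+r)^5 = 65.9375/(1+0.163)^5 = 30.9909

£30.99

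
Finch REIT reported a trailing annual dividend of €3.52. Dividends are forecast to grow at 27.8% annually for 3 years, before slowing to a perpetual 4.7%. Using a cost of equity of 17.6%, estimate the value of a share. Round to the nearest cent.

Two-stage DDM. Project D₁…D_3 at 0.278, terminal growth 0.047, discount at r = 0.176.
D_1 = 4.4986
D_2 = 5.7492
D_3 = 7.3474
Terminal value at t=3: TV = D_4/(r−g) = 7.6928/(0.176−0.047) = 59.6338
P₀ = 4.4986/(1+0.176)^1 + 5.7492/(1+0.176)^2 + 7.3474/(1+0.176)^3 + 59.6338/(1+0.176)^3 = 49.1666

€49.17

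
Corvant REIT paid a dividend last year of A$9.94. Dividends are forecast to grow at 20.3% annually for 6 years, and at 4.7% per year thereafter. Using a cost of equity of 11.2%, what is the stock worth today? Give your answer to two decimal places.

Two-stage DDM. Project D₁…D_6 at 0.203, terminal growth 0.047, discount at r = 0.112.
D_1 = 11.9578
D_2 = 14.3853
D_3 = 17.3055
D_4 = 20.8185
D_5 = 25.0446
D_6 = 30.1287
Terminal value at t=6: TV = D_7/(r−g) = 31.5447/(0.112−0.047) = 485.3036
P₀ = 11.9578/(1+0.112)^1 + 14.3853/(1+0.112)^2 + 17.3055/(1+0.112)^3 + 20.8185/(1+0.112)^4 + 25.0446/(1+0.112)^5 + 30.1287/(1+0.112)^6 + 485.3036/(1+0.112)^6 = 335.9280

A$335.93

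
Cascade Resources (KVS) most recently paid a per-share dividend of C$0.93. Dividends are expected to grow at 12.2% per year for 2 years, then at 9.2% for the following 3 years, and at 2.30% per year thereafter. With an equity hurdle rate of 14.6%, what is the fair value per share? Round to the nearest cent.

Three-stage DDM. Project D₁…D_5; terminal Gordon value at t=5 with g = 0.023; discount at r = 0.146.
D_1 = 1.0435
D_2 = 1.1708
D_3 = 1.2785
D_4 = 1.3961
D_5 = 1.5245
TV_5 = 1.5596/(0.146−0.023) = 12.6796
P₀ = Σ Dₜ/(1+r)ᵗ + TV_5/(1+r)^5 = 10.6469

C$10.65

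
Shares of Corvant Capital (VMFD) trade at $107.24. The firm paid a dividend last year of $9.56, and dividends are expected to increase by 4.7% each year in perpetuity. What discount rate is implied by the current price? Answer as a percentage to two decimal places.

14.03%

Rearranging the constant-growth DDM: r = D₁/P₀ + g.
D₁ = 9.56 × (1 + 0.047) = 10.0093.
r = 10.0093 / 107.24 + 0.047 = 0.09334 + 0.047 = 0.14034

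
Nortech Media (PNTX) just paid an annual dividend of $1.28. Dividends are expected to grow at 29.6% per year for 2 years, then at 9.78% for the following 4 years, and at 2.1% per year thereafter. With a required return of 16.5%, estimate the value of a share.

Three-stage DDM. Project D₁…D_6; terminal Gordon value at t=6 with g = 0.021; discount at r = 0.165.
D_1 = 1.6589
D_2 = 2.1499
D_3 = 2.3602
D_4 = 2.5910
D_5 = 2.8444
D_6 = 3.1226
TV_6 = 3.1881/(0.165−0.021) = 22.1399
P₀ = Σ Dₜ/(1+r)ᵗ + TV_6/(1+r)^6 = 17.3373

$17.34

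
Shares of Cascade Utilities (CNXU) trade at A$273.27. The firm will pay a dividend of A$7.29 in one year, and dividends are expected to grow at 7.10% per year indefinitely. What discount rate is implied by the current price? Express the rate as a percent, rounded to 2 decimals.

9.77%

Rearranging the constant-growth DDM: r = D₁/P₀ + g.
r = 7.2900 / 273.27 + 0.071 = 0.02668 + 0.071 = 0.09768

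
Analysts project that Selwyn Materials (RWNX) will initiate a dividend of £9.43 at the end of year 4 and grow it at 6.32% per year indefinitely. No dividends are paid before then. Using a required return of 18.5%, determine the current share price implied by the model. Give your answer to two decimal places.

Deferred-dividend DDM. At t=3 the remaining stream is a growing perpetuity with first payment D_4 = 9.43.
V_3 = D_4/(r−g) = 9.43/(0.185−0.0632) = 77.4220
P₀ = V_3/(1+r)^3 = 77.4220/(1+0.185)^3 = 46.5275

£46.53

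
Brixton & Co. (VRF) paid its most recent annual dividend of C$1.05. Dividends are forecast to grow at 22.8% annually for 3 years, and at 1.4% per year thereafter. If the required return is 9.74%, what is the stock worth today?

C$21.85

Two-stage DDM. Project D₁…D_3 at 0.228, terminal growth 0.014, discount at r = 0.0974.
D_1 = 1.2894
D_2 = 1.5834
D_3 = 1.9444
Terminal value at t=3: TV = D_4/(r−g) = 1.9716/(0.0974−0.014) = 23.6405
P₀ = 1.2894/(1+0.0974)^1 + 1.5834/(1+0.0974)^2 + 1.9444/(1+0.0974)^3 + 23.6405/(1+0.0974)^3 = 21.8490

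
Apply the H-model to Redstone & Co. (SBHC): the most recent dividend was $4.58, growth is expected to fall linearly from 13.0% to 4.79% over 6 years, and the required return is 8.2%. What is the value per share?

$173.83

H-model: P₀ = D₀[(1+g_L) + H(g_S−g_L)]/(r−g_L), with H = 6/2 = 3.
P₀ = 4.58 × [(1+0.0479) + 3×(0.13−0.0479)] / (0.082−0.0479)
   = 4.58 × 1.2942 / 0.0341 = 173.8251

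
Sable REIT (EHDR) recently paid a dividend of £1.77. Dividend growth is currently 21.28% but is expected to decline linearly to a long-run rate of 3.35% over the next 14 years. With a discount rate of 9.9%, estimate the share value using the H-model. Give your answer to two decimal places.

H-model: P₀ = D₀[(1+g_L) + H(g_S−g_L)]/(r−g_L), with H = 14/2 = 7.
P₀ = 1.77 × [(1+0.0335) + 7×(0.2128−0.0335)] / (0.099−0.0335)
   = 1.77 × 2.2886 / 0.0655 = 61.8446

£61.84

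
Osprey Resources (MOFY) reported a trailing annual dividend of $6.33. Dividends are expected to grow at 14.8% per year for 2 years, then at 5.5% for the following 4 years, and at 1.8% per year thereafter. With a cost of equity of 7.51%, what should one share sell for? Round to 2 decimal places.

Three-stage DDM. Project D₁…D_6; terminal Gordon value at t=6 with g = 0.018; discount at r = 0.0751.
D_1 = 7.2668
D_2 = 8.3423
D_3 = 8.8012
D_4 = 9.2852
D_5 = 9.7959
D_6 = 10.3347
TV_6 = 10.5207/(0.0751−0.018) = 184.2506
P₀ = Σ Dₜ/(1+r)ᵗ + TV_6/(1+r)^6 = 160.8433

$160.84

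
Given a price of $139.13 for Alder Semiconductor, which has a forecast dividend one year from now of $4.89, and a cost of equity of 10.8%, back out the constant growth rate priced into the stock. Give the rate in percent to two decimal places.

From P₀ = D₁/(r − g), the implied growth is g = r − D₁/P₀.
g = 0.108 − 4.89/139.13 = 0.108 − 0.03515 = 0.07285

7.29%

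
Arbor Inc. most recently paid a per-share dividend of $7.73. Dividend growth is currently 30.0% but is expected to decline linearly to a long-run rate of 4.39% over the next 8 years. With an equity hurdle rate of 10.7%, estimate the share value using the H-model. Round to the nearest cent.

H-model: P₀ = D₀[(1+g_L) + H(g_S−g_L)]/(r−g_L), with H = 8/2 = 4.
P₀ = 7.73 × [(1+0.0439) + 4×(0.3−0.0439)] / (0.107−0.0439)
   = 7.73 × 2.0683 / 0.0631 = 253.3749

$253.37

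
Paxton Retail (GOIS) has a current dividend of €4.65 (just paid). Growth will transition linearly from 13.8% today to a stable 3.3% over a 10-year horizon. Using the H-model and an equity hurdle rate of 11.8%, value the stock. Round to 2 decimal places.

€85.23

H-model: P₀ = D₀[(1+g_L) + H(g_S−g_L)]/(r−g_L), with H = 10/2 = 5.
P₀ = 4.65 × [(1+0.033) + 5×(0.138−0.033)] / (0.118−0.033)
   = 4.65 × 1.5580 / 0.085 = 85.2318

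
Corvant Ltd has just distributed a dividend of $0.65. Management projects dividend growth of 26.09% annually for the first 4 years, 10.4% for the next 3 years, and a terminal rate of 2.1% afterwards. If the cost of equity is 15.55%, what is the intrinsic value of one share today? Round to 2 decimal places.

Three-stage DDM. Project D₁…D_7; terminal Gordon value at t=7 with g = 0.021; discount at r = 0.1555.
D_1 = 0.8196
D_2 = 1.0334
D_3 = 1.3030
D_4 = 1.6430
D_5 = 1.8139
D_6 = 2.0025
D_7 = 2.2108
TV_7 = 2.2572/(0.1555−0.021) = 16.7821
P₀ = Σ Dₜ/(1+r)ᵗ + TV_7/(1+r)^7 = 11.8770

$11.88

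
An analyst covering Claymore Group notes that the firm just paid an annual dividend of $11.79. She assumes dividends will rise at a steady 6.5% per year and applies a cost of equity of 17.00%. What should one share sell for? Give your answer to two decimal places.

$119.58

Gordon growth model: P₀ = D₁/(r − g). D₁ = 11.79 × (1 + 0.065) = 12.5563.
P₀ = 12.5563 / (0.17 − 0.065) = 12.5563 / 0.105 = 119.5843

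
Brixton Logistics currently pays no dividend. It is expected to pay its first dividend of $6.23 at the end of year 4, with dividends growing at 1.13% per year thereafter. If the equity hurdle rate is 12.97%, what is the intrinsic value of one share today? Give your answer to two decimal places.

$36.50

Deferred-dividend DDM. At t=3 the remaining stream is a growing perpetuity with first payment D_4 = 6.23.
V_3 = D_4/(r−g) = 6.23/(0.1297−0.0113) = 52.6182
P₀ = V_3/(1+r)^3 = 52.6182/(1+0.1297)^3 = 36.4961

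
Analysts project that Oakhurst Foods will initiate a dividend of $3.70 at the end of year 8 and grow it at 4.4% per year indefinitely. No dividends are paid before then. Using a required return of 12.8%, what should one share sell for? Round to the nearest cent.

Deferred-dividend DDM. At t=7 the remaining stream is a growing perpetuity with first payment D_8 = 3.70.
V_7 = D_8/(r−g) = 3.70/(0.128−0.044) = 44.0476
P₀ = V_7/(1+r)^7 = 44.0476/(1+0.128)^7 = 18.9565

$18.96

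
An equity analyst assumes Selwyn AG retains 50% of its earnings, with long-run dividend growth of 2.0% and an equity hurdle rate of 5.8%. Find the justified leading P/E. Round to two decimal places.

Payout ratio b = 1 − 0.50 = 0.50.
Justified leading P/E = b/(r−g) = 0.50/(0.058−0.02) = 13.1579

13.16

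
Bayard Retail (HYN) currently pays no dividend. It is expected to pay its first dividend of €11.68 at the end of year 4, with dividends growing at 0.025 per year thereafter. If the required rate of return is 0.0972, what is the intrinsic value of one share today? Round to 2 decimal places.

€122.48

Deferred-dividend DDM. At t=3 the remaining stream is a growing perpetuity with first payment D_4 = 11.68.
V_3 = D_4/(r−g) = 11.68/(0.0972−0.025) = 161.7729
P₀ = V_3/(1+r)^3 = 161.7729/(1+0.0972)^3 = 122.4752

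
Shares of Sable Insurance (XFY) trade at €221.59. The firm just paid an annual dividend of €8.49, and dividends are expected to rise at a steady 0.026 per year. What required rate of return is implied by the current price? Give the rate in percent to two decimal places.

Rearranging the constant-growth DDM: r = D₁/P₀ + g.
D₁ = 8.49 × (1 + 0.026) = 8.7107.
r = 8.7107 / 221.59 + 0.026 = 0.03931 + 0.026 = 0.06531

6.53%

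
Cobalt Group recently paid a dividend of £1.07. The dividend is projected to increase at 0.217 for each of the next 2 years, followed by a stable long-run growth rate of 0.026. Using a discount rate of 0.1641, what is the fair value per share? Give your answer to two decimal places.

£10.98

Two-stage DDM. Project D₁…D_2 at 0.217, terminal growth 0.026, discount at r = 0.1641.
D_1 = 1.3022
D_2 = 1.5848
Terminal value at t=2: TV = D_3/(r−g) = 1.6260/(0.1641−0.026) = 11.7739
P₀ = 1.3022/(1+0.1641)^1 + 1.5848/(1+0.1641)^2 + 11.7739/(1+0.1641)^2 = 10.9764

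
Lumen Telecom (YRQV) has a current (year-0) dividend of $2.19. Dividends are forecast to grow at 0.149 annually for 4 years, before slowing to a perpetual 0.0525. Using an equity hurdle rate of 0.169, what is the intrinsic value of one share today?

Two-stage DDM. Project D₁…D_4 at 0.149, terminal growth 0.0525, discount at r = 0.169.
D_1 = 2.5163
D_2 = 2.8912
D_3 = 3.3220
D_4 = 3.8170
Terminal value at t=4: TV = D_5/(r−g) = 4.0174/(0.169−0.0525) = 34.4842
P₀ = 2.5163/(1+0.169)^1 + 2.8912/(1+0.169)^2 + 3.3220/(1+0.169)^3 + 3.8170/(1+0.169)^4 + 34.4842/(1+0.169)^4 = 26.8572

$26.86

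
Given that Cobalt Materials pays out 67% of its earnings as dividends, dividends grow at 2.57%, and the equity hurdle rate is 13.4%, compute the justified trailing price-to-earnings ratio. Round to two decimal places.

Justified trailing P/E = b(1+g)/(r−g) = 0.67×(1+0.0257)/(0.134−0.0257) = 6.3455

6.35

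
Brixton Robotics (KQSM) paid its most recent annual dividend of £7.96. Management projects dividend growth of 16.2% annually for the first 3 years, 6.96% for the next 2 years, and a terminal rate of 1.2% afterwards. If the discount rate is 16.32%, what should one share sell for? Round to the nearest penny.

Three-stage DDM. Project D₁…D_5; terminal Gordon value at t=5 with g = 0.012; discount at r = 0.1632.
D_1 = 9.2495
D_2 = 10.7479
D_3 = 12.4891
D_4 = 13.3584
D_5 = 14.2881
TV_5 = 14.4595/(0.1632−0.012) = 95.6319
P₀ = Σ Dₜ/(1+r)ᵗ + TV_5/(1+r)^5 = 82.7461

£82.75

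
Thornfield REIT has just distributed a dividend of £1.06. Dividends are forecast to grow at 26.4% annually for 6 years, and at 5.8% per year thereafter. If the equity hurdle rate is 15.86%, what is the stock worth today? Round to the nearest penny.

Two-stage DDM. Project D₁…D_6 at 0.264, terminal growth 0.058, discount at r = 0.1586.
D_1 = 1.3398
D_2 = 1.6936
D_3 = 2.1407
D_4 = 2.7058
D_5 = 3.4201
D_6 = 4.3230
Terminal value at t=6: TV = D_7/(r−g) = 4.5738/(0.1586−0.058) = 45.4649
P₀ = 1.3398/(1+0.1586)^1 + 1.6936/(1+0.1586)^2 + 2.1407/(1+0.1586)^3 + 2.7058/(1+0.1586)^4 + 3.4201/(1+0.1586)^5 + 4.3230/(1+0.1586)^6 + 45.4649/(1+0.1586)^6 = 27.5180

£27.52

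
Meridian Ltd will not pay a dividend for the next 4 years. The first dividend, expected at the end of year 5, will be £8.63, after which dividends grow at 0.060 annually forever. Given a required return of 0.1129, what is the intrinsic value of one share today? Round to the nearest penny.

Deferred-dividend DDM. At t=4 the remaining stream is a growing perpetuity with first payment D_5 = 8.63.
V_4 = D_5/(r−g) = 8.63/(0.1129−0.06) = 163.1380
P₀ = V_4/(1+r)^4 = 163.1380/(1+0.1129)^4 = 106.3483

£106.35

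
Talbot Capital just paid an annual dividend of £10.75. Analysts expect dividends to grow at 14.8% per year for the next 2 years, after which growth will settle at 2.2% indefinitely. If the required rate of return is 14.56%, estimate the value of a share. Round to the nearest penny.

Two-stage DDM. Project D₁…D_2 at 0.148, terminal growth 0.022, discount at r = 0.1456.
D_1 = 12.3410
D_2 = 14.1675
Terminal value at t=2: TV = D_3/(r−g) = 14.4792/(0.1456−0.022) = 117.1452
P₀ = 12.3410/(1+0.1456)^1 + 14.1675/(1+0.1456)^2 + 117.1452/(1+0.1456)^2 = 110.8280

£110.83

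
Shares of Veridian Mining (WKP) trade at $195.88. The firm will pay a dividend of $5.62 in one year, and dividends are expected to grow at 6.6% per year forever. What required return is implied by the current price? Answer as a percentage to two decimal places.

Rearranging the constant-growth DDM: r = D₁/P₀ + g.
r = 5.6200 / 195.88 + 0.066 = 0.02869 + 0.066 = 0.09469

9.47%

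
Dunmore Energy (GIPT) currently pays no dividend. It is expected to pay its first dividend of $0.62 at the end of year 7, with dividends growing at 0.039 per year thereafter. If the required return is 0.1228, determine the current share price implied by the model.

$3.69

Deferred-dividend DDM. At t=6 the remaining stream is a growing perpetuity with first payment D_7 = 0.62.
V_6 = D_7/(r−g) = 0.62/(0.1228−0.039) = 7.3986
P₀ = V_6/(1+r)^6 = 7.3986/(1+0.1228)^6 = 3.6926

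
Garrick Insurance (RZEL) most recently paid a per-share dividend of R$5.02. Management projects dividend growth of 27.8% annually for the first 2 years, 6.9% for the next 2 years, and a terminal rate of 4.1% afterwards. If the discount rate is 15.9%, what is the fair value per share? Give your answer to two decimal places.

Three-stage DDM. Project D₁…D_4; terminal Gordon value at t=4 with g = 0.041; discount at r = 0.159.
D_1 = 6.4156
D_2 = 8.1991
D_3 = 8.7648
D_4 = 9.3696
TV_4 = 9.7537/(0.159−0.041) = 82.6589
P₀ = Σ Dₜ/(1+r)ᵗ + TV_4/(1+r)^4 = 68.2712

R$68.27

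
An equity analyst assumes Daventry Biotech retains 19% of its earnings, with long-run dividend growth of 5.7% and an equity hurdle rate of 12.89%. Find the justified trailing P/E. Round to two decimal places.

Payout ratio b = 1 − 0.19 = 0.81.
Justified trailing P/E = b(1+g)/(r−g) = 0.81×(1+0.057)/(0.1289−0.057) = 11.9078

11.91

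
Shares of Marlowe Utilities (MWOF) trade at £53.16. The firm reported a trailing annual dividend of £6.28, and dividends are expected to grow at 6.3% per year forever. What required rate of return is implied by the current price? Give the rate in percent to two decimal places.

18.86%

Rearranging the constant-growth DDM: r = D₁/P₀ + g.
D₁ = 6.28 × (1 + 0.063) = 6.6756.
r = 6.6756 / 53.16 + 0.063 = 0.12558 + 0.063 = 0.18858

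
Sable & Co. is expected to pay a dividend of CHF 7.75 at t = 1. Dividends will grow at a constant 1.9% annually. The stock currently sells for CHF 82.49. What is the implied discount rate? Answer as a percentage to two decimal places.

Rearranging the constant-growth DDM: r = D₁/P₀ + g.
r = 7.7500 / 82.49 + 0.019 = 0.09395 + 0.019 = 0.11295

11.30%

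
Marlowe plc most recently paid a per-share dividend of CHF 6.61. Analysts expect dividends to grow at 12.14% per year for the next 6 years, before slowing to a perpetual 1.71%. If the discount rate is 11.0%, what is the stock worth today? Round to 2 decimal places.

Two-stage DDM. Project D₁…D_6 at 0.1214, terminal growth 0.0171, discount at r = 0.11.
D_1 = 7.4125
D_2 = 8.3123
D_3 = 9.3214
D_4 = 10.4531
D_5 = 11.7221
D_6 = 13.1451
Terminal value at t=6: TV = D_7/(r−g) = 13.3699/(0.11−0.0171) = 143.9172
P₀ = 7.4125/(1+0.11)^1 + 8.3123/(1+0.11)^2 + 9.3214/(1+0.11)^3 + 10.4531/(1+0.11)^4 + 11.7221/(1+0.11)^5 + 13.1451/(1+0.11)^6 + 143.9172/(1+0.11)^6 = 118.0543

CHF 118.05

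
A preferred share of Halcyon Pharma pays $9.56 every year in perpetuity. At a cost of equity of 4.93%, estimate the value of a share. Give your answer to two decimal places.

$193.91

Zero-growth DDM (perpetuity): P₀ = D/r = 9.56 / 0.0493 = 193.9148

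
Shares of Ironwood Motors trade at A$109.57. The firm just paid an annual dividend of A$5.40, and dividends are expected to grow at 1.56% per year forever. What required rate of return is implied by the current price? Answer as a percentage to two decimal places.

6.57%

Rearranging the constant-growth DDM: r = D₁/P₀ + g.
D₁ = 5.40 × (1 + 0.0156) = 5.4842.
r = 5.4842 / 109.57 + 0.0156 = 0.05005 + 0.0156 = 0.06565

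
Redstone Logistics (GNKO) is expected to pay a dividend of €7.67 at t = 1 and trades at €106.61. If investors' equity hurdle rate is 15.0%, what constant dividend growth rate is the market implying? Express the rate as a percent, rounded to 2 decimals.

7.81%

From P₀ = D₁/(r − g), the implied growth is g = r − D₁/P₀.
g = 0.15 − 7.67/106.61 = 0.15 − 0.07194 = 0.07806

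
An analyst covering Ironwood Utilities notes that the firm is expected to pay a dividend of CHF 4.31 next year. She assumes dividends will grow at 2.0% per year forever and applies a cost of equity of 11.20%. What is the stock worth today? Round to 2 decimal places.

CHF 46.85

Gordon growth model: P₀ = D₁/(r − g), with D₁ = 4.31 given directly.
P₀ = 4.3100 / (0.112 − 0.02) = 4.3100 / 0.092 = 46.8478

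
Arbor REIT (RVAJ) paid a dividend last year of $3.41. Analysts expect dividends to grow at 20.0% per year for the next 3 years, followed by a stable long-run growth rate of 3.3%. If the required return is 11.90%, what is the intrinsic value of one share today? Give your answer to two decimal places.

Two-stage DDM. Project D₁…D_3 at 0.2, terminal growth 0.033, discount at r = 0.119.
D_1 = 4.0920
D_2 = 4.9104
D_3 = 5.8925
Terminal value at t=3: TV = D_4/(r−g) = 6.0869/(0.119−0.033) = 70.7783
P₀ = 4.0920/(1+0.119)^1 + 4.9104/(1+0.119)^2 + 5.8925/(1+0.119)^3 + 70.7783/(1+0.119)^3 = 62.2975

$62.30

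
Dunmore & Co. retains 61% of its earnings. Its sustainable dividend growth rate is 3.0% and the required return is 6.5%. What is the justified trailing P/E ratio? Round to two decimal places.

Payout ratio b = 1 − 0.61 = 0.39.
Justified trailing P/E = b(1+g)/(r−g) = 0.39×(1+0.03)/(0.065−0.03) = 11.4771

11.48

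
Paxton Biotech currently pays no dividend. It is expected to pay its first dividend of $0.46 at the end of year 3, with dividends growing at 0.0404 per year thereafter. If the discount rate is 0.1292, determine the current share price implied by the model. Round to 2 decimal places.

$4.06

Deferred-dividend DDM. At t=2 the remaining stream is a growing perpetuity with first payment D_3 = 0.46.
V_2 = D_3/(r−g) = 0.46/(0.1292−0.0404) = 5.1802
P₀ = V_2/(1+r)^2 = 5.1802/(1+0.1292)^2 = 4.0626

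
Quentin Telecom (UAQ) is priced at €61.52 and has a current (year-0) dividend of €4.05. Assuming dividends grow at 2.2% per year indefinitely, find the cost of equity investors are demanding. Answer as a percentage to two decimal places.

Rearranging the constant-growth DDM: r = D₁/P₀ + g.
D₁ = 4.05 × (1 + 0.022) = 4.1391.
r = 4.1391 / 61.52 + 0.022 = 0.06728 + 0.022 = 0.08928

8.93%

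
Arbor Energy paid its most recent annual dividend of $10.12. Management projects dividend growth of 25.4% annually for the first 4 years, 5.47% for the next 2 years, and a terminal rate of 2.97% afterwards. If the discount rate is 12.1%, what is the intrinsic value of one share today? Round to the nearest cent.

Three-stage DDM. Project D₁…D_6; terminal Gordon value at t=6 with g = 0.0297; discount at r = 0.121.
D_1 = 12.6905
D_2 = 15.9139
D_3 = 19.9560
D_4 = 25.0248
D_5 = 26.3937
D_6 = 27.8374
TV_6 = 28.6642/(0.121−0.0297) = 313.9558
P₀ = Σ Dₜ/(1+r)ᵗ + TV_6/(1+r)^6 = 241.1459

$241.15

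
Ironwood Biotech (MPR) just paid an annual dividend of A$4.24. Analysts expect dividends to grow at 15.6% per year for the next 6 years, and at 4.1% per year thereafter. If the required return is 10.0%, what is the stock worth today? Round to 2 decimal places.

A$131.15

Two-stage DDM. Project D₁…D_6 at 0.156, terminal growth 0.041, discount at r = 0.1.
D_1 = 4.9014
D_2 = 5.6661
D_3 = 6.5500
D_4 = 7.5718
D_5 = 8.7530
D_6 = 10.1184
Terminal value at t=6: TV = D_7/(r−g) = 10.5333/(0.1−0.041) = 178.5302
P₀ = 4.9014/(1+0.1)^1 + 5.6661/(1+0.1)^2 + 6.5500/(1+0.1)^3 + 7.5718/(1+0.1)^4 + 8.7530/(1+0.1)^5 + 10.1184/(1+0.1)^6 + 178.5302/(1+0.1)^6 = 131.1534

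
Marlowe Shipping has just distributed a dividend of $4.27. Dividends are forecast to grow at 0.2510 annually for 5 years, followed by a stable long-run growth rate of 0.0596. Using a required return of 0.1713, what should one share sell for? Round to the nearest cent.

$82.42

Two-stage DDM. Project D₁…D_5 at 0.251, terminal growth 0.0596, discount at r = 0.1713.
D_1 = 5.3418
D_2 = 6.6826
D_3 = 8.3599
D_4 = 10.4582
D_5 = 13.0832
Terminal value at t=5: TV = D_6/(r−g) = 13.8630/(0.1713−0.0596) = 124.1090
P₀ = 5.3418/(1+0.1713)^1 + 6.6826/(1+0.1713)^2 + 8.3599/(1+0.1713)^3 + 10.4582/(1+0.1713)^4 + 13.0832/(1+0.1713)^5 + 124.1090/(1+0.1713)^5 = 82.4184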